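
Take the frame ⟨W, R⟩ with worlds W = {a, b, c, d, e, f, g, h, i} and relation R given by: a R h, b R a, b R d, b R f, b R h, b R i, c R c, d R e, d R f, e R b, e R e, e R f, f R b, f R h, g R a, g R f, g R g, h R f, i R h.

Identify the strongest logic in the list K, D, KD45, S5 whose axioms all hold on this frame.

Serial (axiom D): yes — every world has a successor (e.g. a R h).
Euclidean (axiom 5): no — b R a and b R d, but not a R d.
Transitive (axiom 4): no — a R h and h R f, but not a R f.
Reflexive (axiom T): no — a is not related to itself.
So F validates K, D; KD45 would additionally require R to be Euclidean and transitive. The strongest is D.

D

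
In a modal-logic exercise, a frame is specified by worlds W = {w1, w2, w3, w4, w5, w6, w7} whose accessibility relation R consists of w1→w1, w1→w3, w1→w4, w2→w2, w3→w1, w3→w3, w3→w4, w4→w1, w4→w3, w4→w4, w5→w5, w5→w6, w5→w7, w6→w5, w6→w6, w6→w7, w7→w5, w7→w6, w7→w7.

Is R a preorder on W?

Yes

Reflexive: yes — every world is R-related to itself.
Transitive: yes — every two-step R-path is closed by a direct edge.
So R is a preorder.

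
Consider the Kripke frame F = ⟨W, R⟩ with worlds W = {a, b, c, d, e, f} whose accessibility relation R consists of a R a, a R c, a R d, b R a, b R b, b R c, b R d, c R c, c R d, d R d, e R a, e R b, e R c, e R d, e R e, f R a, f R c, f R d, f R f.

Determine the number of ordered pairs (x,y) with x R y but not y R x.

13

Enumerating: (a,c), (a,d), (b,a), (b,c), (b,d), (c,d), (e,a), (e,b), (e,c), (e,d), (f,a), (f,c), (f,d).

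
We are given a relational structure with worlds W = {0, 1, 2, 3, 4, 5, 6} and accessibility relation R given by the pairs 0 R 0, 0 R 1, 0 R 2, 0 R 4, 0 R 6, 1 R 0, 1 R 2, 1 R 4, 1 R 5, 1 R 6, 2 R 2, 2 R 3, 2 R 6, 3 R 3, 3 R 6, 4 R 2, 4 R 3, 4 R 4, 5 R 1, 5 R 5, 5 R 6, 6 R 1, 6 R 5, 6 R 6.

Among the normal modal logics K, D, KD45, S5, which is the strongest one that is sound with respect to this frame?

Serial (axiom D): yes — every world has a successor (e.g. 0 R 0).
Euclidean (axiom 5): no — 0 R 2 and 0 R 1, but not 2 R 1.
Transitive (axiom 4): no — 0 R 1 and 1 R 5, but not 0 R 5.
Reflexive (axiom T): no — 1 is not related to itself.
So F validates K, D; KD45 would additionally require R to be Euclidean and transitive. The strongest is D.

D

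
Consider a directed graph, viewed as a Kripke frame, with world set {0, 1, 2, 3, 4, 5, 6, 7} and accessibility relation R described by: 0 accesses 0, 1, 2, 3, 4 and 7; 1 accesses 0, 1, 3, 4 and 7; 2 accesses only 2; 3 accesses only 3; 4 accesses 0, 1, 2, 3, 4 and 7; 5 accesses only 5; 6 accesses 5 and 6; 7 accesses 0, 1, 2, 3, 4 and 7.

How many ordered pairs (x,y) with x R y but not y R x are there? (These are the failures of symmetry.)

8

Enumerating: (0,2), (0,3), (1,3), (4,2), (4,3), (6,5), (7,2), (7,3).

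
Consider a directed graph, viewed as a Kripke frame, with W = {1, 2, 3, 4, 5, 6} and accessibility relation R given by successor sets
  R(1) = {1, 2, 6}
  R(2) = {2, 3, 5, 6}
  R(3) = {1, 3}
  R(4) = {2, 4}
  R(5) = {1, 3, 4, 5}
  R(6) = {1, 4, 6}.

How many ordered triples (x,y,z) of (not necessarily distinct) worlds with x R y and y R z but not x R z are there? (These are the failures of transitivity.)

18

Enumerating: (1,2,3), (1,2,5), (1,6,4), (2,3,1), (2,5,1), (2,5,4), (2,6,1), (2,6,4), (3,1,2), (3,1,6), (4,2,3), (4,2,5), (4,2,6), (5,1,2), (5,1,6), (5,4,2), (6,1,2), (6,4,2).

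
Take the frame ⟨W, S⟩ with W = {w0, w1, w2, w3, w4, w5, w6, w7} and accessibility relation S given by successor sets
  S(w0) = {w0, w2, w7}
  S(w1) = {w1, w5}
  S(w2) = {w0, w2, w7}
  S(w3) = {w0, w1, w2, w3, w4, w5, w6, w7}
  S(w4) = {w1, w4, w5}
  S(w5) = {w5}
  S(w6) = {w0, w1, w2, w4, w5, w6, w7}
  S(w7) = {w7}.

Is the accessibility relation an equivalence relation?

Reflexive: yes — every world is S-related to itself.
Symmetric: no — w0 S w7 but not w7 S w0.
Transitive: yes — every two-step S-path is closed by a direct edge.
So S is not an equivalence relation.

No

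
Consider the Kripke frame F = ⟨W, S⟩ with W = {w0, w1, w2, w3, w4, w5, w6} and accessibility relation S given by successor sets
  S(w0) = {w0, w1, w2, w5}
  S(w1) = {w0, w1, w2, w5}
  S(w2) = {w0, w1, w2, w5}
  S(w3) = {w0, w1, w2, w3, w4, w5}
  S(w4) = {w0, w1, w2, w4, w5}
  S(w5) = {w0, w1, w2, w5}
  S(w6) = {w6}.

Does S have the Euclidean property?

No

Euclidean: no — w3 S w0 and w3 S w4, but not w0 S w4.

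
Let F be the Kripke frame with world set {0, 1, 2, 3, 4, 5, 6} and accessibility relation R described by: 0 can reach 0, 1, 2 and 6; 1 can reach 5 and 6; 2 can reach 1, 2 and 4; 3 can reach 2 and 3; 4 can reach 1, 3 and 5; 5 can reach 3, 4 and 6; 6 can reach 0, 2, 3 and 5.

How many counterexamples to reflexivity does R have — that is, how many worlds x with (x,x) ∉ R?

4

Enumerating: 1, 4, 5, 6.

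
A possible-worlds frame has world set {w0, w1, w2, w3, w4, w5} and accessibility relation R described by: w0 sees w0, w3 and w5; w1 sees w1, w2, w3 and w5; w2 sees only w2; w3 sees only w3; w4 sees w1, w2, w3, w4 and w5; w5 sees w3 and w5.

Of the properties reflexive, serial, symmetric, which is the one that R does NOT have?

symmetric

Reflexive: yes — every world is R-related to itself.
Serial: yes — every world has a successor (e.g. w0 R w0).
Symmetric: no — w0 R w3 but not w3 R w0.
Only symmetric fails.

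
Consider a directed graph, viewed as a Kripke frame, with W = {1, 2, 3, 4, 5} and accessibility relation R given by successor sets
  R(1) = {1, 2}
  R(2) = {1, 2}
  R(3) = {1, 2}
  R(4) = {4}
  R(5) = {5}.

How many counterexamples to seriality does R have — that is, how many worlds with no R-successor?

R is serial; there are no such worlds.

0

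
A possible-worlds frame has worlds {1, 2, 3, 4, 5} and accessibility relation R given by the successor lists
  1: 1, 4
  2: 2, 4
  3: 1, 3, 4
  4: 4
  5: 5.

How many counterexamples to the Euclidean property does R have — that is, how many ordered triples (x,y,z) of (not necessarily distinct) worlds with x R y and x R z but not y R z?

5

Enumerating: (1,4,1), (2,4,2), (3,1,3), (3,4,1), (3,4,3).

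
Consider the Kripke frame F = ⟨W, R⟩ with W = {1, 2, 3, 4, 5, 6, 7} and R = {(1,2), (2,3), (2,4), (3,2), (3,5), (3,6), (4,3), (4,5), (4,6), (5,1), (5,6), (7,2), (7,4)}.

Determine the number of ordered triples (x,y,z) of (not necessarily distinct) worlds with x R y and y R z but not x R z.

Enumerating: (1,2,3), (1,2,4), (2,3,2), (2,3,5), (2,3,6), (2,4,5), (2,4,6), (3,2,3), (3,2,4), (3,5,1), (4,3,2), (4,5,1), (5,1,2), (7,2,3), (7,4,3), (7,4,5), (7,4,6).

17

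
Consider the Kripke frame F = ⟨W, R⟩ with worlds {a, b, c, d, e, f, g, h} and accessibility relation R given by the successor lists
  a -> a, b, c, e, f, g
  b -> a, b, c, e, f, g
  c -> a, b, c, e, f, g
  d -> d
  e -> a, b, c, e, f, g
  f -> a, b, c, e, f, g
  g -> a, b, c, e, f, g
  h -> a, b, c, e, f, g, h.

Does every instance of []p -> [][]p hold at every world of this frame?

Yes

Axiom 4 corresponds to the accessibility relation being transitive.
Transitive: yes — every two-step R-path is closed by a direct edge.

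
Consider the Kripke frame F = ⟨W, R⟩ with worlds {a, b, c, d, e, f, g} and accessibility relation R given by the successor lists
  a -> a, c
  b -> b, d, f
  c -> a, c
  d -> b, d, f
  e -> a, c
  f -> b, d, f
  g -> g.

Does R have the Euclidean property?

Euclidean: yes — any two successors of a common world are R-related.

Yes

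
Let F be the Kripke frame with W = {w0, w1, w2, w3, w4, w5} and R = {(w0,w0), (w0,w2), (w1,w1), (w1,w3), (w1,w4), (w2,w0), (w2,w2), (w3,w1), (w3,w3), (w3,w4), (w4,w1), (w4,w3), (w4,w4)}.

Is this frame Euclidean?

Yes

Euclidean: yes — any two successors of a common world are R-related.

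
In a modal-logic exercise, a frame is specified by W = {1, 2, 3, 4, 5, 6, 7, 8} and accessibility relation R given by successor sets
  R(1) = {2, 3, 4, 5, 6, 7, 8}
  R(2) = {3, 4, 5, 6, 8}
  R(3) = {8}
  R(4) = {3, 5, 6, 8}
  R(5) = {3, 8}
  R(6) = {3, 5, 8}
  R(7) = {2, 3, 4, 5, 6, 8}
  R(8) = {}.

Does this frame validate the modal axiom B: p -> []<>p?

No

The schema B characterises exactly the symmetric frames.
Symmetric: no — 1 R 2 but not 2 R 1.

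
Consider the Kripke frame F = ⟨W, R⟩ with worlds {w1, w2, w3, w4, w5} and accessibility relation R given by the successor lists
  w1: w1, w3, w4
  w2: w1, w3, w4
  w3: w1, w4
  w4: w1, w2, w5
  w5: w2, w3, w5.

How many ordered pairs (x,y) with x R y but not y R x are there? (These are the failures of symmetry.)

6

Enumerating: (w2,w1), (w2,w3), (w3,w4), (w4,w5), (w5,w2), (w5,w3).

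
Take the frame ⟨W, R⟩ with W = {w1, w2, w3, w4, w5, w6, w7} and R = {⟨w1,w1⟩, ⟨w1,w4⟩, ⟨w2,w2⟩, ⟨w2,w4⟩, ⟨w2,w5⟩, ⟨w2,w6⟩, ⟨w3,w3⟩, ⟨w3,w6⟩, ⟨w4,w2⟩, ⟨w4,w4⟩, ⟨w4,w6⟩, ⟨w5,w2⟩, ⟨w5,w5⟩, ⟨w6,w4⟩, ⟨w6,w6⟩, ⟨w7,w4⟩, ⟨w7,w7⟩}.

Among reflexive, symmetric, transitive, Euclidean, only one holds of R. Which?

reflexive

Reflexive: yes — every world is R-related to itself.
Symmetric: no — w1 R w4 but not w4 R w1.
Transitive: no — w1 R w4 and w4 R w2, but not w1 R w2.
Euclidean: no — w2 R w4 and w2 R w5, but not w4 R w5.
Only reflexive holds.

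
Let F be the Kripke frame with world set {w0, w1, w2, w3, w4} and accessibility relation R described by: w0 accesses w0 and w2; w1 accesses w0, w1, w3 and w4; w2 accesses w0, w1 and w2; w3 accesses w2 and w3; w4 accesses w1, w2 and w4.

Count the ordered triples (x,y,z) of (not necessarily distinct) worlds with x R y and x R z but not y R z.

13

Enumerating: (w1,w0,w1), (w1,w0,w3), (w1,w0,w4), (w1,w3,w0), (w1,w3,w1), (w1,w3,w4), (w1,w4,w0), (w1,w4,w3), (w2,w0,w1), (w2,w1,w2), (w3,w2,w3), (w4,w1,w2), (w4,w2,w4).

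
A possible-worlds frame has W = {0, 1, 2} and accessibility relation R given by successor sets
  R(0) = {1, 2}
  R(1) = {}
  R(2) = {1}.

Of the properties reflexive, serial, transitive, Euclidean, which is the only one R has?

transitive

Reflexive: no — 0 is not related to itself.
Serial: no — 1 has no R-successor.
Transitive: yes — every two-step R-path is closed by a direct edge.
Euclidean: no — 0 R 1 and 0 R 2, but not 1 R 2.
Only transitive holds.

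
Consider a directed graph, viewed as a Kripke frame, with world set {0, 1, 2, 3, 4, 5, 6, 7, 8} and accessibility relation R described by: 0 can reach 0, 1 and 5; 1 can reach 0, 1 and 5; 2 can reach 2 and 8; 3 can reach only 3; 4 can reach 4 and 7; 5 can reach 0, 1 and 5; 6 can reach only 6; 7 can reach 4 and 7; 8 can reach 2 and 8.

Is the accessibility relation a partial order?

Reflexive: yes — every world is R-related to itself.
Transitive: yes — every two-step R-path is closed by a direct edge.
Antisymmetric: no — 0 R 1 and 1 R 0 with 0 ≠ 1.
So R is not a partial order.

No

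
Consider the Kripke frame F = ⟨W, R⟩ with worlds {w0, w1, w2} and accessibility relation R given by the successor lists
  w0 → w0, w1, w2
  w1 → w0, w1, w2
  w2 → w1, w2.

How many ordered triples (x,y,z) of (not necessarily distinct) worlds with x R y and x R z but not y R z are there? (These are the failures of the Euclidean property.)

2

Enumerating: (w0,w2,w0), (w1,w2,w0).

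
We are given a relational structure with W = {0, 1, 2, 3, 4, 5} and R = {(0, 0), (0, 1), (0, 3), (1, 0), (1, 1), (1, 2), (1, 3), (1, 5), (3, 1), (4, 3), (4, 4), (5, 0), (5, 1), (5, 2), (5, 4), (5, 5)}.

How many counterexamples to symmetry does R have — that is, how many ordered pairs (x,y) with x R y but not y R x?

Enumerating: (0,3), (1,2), (4,3), (5,0), (5,2), (5,4).

6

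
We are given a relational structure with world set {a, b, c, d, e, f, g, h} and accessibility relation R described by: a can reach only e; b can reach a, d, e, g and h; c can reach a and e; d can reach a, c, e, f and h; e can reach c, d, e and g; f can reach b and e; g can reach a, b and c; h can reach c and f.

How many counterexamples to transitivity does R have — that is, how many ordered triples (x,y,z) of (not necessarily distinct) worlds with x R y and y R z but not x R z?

Enumerating: (a,e,c), (a,e,d), (a,e,g), (b,d,c), (b,d,f), (b,e,c), (b,g,b), (b,g,c), (b,h,c), (b,h,f), (c,e,c), (c,e,d), … and 27 more.
Total: 39.

39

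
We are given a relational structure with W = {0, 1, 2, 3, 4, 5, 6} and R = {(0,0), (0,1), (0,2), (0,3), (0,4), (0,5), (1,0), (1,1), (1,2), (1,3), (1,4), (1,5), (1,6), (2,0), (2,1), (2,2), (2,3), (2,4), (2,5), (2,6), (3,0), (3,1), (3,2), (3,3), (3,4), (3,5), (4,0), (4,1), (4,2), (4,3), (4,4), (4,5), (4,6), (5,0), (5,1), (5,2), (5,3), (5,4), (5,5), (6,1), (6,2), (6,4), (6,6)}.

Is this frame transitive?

No

Transitive: no — 0 R 1 and 1 R 6, but not 0 R 6.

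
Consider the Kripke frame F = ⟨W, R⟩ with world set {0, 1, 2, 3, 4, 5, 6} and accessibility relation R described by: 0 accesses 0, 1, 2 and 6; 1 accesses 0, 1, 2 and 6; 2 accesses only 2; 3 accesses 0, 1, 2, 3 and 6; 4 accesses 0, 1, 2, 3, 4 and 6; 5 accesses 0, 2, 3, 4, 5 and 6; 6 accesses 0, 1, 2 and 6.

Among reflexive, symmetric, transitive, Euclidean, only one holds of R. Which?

Reflexive: yes — every world is R-related to itself.
Symmetric: no — 0 R 2 but not 2 R 0.
Transitive: no — 5 R 0 and 0 R 1, but not 5 R 1.
Euclidean: no — 0 R 2 and 0 R 1, but not 2 R 1.
Only reflexive holds.

reflexive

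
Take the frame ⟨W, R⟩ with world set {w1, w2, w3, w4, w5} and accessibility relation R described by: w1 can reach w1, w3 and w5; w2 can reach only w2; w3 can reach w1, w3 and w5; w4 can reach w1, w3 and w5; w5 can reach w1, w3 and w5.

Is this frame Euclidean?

Euclidean: yes — any two successors of a common world are R-related.

Yes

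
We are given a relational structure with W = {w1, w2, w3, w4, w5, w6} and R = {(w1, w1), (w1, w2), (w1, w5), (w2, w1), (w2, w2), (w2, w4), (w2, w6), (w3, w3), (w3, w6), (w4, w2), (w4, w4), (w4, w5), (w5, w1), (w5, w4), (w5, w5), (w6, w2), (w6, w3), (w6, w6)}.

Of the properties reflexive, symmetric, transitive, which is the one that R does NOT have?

transitive

Reflexive: yes — every world is R-related to itself.
Symmetric: yes — every pair in R has its reverse in R.
Transitive: no — w1 R w2 and w2 R w4, but not w1 R w4.
Only transitive fails.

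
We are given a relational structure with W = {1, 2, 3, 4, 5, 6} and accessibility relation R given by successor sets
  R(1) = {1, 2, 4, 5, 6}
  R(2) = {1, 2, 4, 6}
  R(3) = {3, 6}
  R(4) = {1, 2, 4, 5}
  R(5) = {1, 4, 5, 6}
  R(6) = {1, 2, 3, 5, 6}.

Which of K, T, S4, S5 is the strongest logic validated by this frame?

T

Reflexive (axiom T): yes — every world is R-related to itself.
Transitive (axiom 4): no — 1 R 6 and 6 R 3, but not 1 R 3.
Euclidean (axiom 5): no — 1 R 2 and 1 R 5, but not 2 R 5.
So F validates K, T; S4 would additionally require R to be transitive. The strongest is T.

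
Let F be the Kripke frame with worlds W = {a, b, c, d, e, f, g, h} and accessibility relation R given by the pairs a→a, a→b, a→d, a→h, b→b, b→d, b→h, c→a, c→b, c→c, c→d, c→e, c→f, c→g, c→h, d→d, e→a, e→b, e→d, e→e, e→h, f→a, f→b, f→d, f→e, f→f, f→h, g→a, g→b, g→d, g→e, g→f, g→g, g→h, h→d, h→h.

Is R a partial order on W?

Yes

Reflexive: yes — every world is R-related to itself.
Transitive: yes — every two-step R-path is closed by a direct edge.
Antisymmetric: yes — no distinct pair is related both ways.
So R is a partial order.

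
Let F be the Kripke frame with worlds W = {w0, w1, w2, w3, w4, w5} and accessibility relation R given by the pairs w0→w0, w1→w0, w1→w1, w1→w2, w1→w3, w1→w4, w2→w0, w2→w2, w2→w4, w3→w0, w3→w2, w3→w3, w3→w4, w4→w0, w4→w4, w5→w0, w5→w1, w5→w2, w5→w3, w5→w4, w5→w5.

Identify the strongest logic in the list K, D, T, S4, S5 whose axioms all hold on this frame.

S4

Serial (axiom D): yes — every world has a successor (e.g. w0 R w0).
Reflexive (axiom T): yes — every world is R-related to itself.
Transitive (axiom 4): yes — every two-step R-path is closed by a direct edge.
Euclidean (axiom 5): no — w1 R w0 and w1 R w2, but not w0 R w2.
So F validates K, D, T, S4; S5 would additionally require R to be Euclidean. The strongest is S4.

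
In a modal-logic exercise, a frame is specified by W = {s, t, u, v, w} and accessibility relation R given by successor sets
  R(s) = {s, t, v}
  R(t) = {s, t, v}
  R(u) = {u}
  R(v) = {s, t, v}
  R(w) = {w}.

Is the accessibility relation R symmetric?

Yes

Symmetric: yes — every pair in R has its reverse in R.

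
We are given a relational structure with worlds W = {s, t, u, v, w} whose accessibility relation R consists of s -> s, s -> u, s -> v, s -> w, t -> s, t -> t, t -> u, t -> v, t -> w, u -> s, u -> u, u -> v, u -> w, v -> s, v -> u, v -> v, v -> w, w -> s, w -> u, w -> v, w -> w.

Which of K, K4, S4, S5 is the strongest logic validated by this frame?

Transitive (axiom 4): yes — every two-step R-path is closed by a direct edge.
Reflexive (axiom T): yes — every world is R-related to itself.
Euclidean (axiom 5): no — t R s and t R t, but not s R t.
So F validates K, K4, S4; S5 would additionally require R to be Euclidean. The strongest is S4.

S4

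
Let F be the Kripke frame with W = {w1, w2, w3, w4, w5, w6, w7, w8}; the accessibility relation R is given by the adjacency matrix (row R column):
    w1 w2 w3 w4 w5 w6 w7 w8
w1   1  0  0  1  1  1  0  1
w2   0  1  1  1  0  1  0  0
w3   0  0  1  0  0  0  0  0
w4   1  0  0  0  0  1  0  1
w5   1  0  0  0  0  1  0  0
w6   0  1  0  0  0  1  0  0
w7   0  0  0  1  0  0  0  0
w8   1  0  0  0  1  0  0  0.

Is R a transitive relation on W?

Transitive: no — w1 R w6 and w6 R w2, but not w1 R w2.

No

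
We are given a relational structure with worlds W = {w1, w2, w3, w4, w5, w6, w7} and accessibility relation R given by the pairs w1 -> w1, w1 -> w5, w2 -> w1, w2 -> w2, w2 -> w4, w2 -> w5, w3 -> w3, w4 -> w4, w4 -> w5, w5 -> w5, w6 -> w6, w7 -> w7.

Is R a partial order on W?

Reflexive: yes — every world is R-related to itself.
Transitive: yes — every two-step R-path is closed by a direct edge.
Antisymmetric: yes — no distinct pair is related both ways.
So R is a partial order.

Yes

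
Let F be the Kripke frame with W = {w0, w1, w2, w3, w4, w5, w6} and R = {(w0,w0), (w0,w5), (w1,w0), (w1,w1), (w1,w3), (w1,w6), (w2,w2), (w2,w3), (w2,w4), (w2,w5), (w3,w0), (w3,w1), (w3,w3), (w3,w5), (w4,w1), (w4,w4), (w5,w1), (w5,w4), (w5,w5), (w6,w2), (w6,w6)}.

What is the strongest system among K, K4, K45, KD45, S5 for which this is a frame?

K

Transitive (axiom 4): no — w0 R w5 and w5 R w1, but not w0 R w1.
Euclidean (axiom 5): no — w1 R w0 and w1 R w3, but not w0 R w3.
Serial (axiom D): yes — every world has a successor (e.g. w0 R w0).
Reflexive (axiom T): yes — every world is R-related to itself.
So F validates K; K4 would additionally require R to be transitive. The strongest is K.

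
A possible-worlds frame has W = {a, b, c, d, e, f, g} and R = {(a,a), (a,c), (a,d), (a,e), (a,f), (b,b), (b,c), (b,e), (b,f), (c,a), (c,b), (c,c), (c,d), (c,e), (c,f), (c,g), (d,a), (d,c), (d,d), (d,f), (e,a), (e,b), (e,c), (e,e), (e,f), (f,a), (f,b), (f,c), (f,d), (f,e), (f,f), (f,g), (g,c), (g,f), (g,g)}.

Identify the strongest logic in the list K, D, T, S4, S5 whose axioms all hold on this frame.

T

Serial (axiom D): yes — every world has a successor (e.g. a R a).
Reflexive (axiom T): yes — every world is R-related to itself.
Transitive (axiom 4): no — a R c and c R b, but not a R b.
Euclidean (axiom 5): no — a R d and a R e, but not d R e.
So F validates K, D, T; S4 would additionally require R to be transitive. The strongest is T.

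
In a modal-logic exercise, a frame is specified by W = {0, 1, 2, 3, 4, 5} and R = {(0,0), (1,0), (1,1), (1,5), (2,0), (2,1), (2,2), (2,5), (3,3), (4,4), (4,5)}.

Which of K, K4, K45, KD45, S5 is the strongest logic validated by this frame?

K4

Transitive (axiom 4): yes — every two-step R-path is closed by a direct edge.
Euclidean (axiom 5): no — 1 R 0 and 1 R 5, but not 0 R 5.
Serial (axiom D): no — 5 has no R-successor.
Reflexive (axiom T): no — 5 is not related to itself.
So F validates K, K4; K45 would additionally require R to be Euclidean. The strongest is K4.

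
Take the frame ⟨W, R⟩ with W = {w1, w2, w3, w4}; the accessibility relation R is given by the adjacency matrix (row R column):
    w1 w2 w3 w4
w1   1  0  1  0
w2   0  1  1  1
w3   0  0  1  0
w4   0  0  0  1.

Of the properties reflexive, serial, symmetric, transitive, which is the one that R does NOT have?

Reflexive: yes — every world is R-related to itself.
Serial: yes — every world has a successor (e.g. w1 R w1).
Symmetric: no — w1 R w3 but not w3 R w1.
Transitive: yes — every two-step R-path is closed by a direct edge.
Only symmetric fails.

symmetric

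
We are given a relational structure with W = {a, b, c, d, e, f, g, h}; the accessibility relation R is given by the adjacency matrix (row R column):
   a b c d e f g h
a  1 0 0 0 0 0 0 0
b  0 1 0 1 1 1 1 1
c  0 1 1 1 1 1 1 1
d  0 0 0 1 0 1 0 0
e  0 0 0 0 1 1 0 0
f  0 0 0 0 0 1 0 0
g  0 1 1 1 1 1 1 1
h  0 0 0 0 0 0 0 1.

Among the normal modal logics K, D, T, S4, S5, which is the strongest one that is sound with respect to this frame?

Serial (axiom D): yes — every world has a successor (e.g. a R a).
Reflexive (axiom T): yes — every world is R-related to itself.
Transitive (axiom 4): no — b R g and g R c, but not b R c.
Euclidean (axiom 5): no — b R d and b R e, but not d R e.
So F validates K, D, T; S4 would additionally require R to be transitive. The strongest is T.

T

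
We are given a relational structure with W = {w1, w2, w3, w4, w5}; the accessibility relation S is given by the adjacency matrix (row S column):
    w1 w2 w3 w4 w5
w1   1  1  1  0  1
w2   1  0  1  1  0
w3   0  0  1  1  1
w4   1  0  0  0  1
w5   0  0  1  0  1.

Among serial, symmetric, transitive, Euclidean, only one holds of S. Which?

serial

Serial: yes — every world has a successor (e.g. w1 S w1).
Symmetric: no — w1 S w3 but not w3 S w1.
Transitive: no — w1 S w2 and w2 S w4, but not w1 S w4.
Euclidean: no — w1 S w2 and w1 S w5, but not w2 S w5.
Only serial holds.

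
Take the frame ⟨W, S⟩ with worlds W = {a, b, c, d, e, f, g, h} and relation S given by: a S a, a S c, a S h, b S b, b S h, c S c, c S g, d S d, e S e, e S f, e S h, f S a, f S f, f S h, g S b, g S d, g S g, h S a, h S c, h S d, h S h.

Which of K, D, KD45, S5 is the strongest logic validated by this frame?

Serial (axiom D): yes — every world has a successor (e.g. a S a).
Euclidean (axiom 5): no — a S c and a S h, but not c S h.
Transitive (axiom 4): no — a S c and c S g, but not a S g.
Reflexive (axiom T): yes — every world is S-related to itself.
So F validates K, D; KD45 would additionally require S to be Euclidean and transitive. The strongest is D.

D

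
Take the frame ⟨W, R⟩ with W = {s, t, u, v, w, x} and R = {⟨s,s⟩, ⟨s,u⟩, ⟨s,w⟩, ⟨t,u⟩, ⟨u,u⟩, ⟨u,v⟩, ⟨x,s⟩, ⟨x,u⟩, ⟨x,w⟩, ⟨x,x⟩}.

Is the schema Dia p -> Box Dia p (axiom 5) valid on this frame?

By correspondence theory, 5 is valid on a frame iff R is Euclidean.
Euclidean: no — s R u and s R w, but not u R w.

No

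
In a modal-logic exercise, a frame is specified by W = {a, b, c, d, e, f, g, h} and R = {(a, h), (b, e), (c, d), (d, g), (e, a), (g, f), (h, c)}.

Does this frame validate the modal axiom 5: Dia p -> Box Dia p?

Axiom 5 corresponds to the accessibility relation being Euclidean.
Euclidean: no — a R h and a R h, but not h R h.

No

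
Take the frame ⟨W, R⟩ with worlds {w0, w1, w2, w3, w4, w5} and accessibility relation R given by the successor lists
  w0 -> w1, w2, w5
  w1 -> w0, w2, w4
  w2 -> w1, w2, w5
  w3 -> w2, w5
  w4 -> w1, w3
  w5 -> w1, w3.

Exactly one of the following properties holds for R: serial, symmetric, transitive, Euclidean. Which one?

Serial: yes — every world has a successor (e.g. w0 R w1).
Symmetric: no — w0 R w2 but not w2 R w0.
Transitive: no — w0 R w1 and w1 R w4, but not w0 R w4.
Euclidean: no — w0 R w1 and w0 R w5, but not w1 R w5.
Only serial holds.

serial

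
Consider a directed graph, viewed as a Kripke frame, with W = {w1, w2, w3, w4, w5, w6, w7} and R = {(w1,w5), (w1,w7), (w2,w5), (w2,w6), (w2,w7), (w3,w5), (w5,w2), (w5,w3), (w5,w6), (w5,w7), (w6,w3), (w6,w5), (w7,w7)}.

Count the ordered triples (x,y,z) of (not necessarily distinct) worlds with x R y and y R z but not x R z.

16

Enumerating: (w1,w5,w2), (w1,w5,w3), (w1,w5,w6), (w2,w5,w2), (w2,w5,w3), (w2,w6,w3), (w3,w5,w2), (w3,w5,w3), (w3,w5,w6), (w3,w5,w7), (w5,w2,w5), (w5,w3,w5), (w5,w6,w5), (w6,w5,w2), (w6,w5,w6), (w6,w5,w7).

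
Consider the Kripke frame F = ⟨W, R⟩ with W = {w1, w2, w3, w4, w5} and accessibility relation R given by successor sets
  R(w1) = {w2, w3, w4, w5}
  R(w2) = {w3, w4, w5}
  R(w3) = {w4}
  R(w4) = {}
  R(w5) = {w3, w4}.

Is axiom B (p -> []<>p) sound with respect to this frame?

Axiom B corresponds to the accessibility relation being symmetric.
Symmetric: no — w1 R w2 but not w2 R w1.

No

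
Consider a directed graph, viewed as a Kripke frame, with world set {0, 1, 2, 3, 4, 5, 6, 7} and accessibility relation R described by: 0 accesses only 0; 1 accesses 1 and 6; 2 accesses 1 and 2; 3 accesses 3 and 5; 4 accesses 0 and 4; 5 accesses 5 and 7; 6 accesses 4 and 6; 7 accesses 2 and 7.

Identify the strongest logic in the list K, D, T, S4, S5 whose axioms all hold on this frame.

T

Serial (axiom D): yes — every world has a successor (e.g. 0 R 0).
Reflexive (axiom T): yes — every world is R-related to itself.
Transitive (axiom 4): no — 1 R 6 and 6 R 4, but not 1 R 4.
Euclidean (axiom 5): no — 1 R 6 and 1 R 1, but not 6 R 1.
So F validates K, D, T; S4 would additionally require R to be transitive. The strongest is T.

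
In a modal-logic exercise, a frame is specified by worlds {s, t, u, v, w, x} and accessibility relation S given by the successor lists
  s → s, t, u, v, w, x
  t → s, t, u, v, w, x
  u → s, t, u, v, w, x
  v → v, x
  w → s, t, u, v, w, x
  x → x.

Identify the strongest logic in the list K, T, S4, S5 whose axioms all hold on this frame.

Reflexive (axiom T): yes — every world is S-related to itself.
Transitive (axiom 4): yes — every two-step S-path is closed by a direct edge.
Euclidean (axiom 5): no — s S v and s S t, but not v S t.
So F validates K, T, S4; S5 would additionally require S to be Euclidean. The strongest is S4.

S4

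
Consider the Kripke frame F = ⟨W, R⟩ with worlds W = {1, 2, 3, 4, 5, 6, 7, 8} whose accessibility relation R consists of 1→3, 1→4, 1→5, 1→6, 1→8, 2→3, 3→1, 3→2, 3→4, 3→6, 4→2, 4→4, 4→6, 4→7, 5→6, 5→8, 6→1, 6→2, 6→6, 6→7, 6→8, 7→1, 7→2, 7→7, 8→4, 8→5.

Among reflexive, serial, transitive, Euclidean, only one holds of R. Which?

serial

Reflexive: no — 1 is not related to itself.
Serial: yes — every world has a successor (e.g. 1 R 3).
Transitive: no — 1 R 3 and 3 R 2, but not 1 R 2.
Euclidean: no — 1 R 3 and 1 R 5, but not 3 R 5.
Only serial holds.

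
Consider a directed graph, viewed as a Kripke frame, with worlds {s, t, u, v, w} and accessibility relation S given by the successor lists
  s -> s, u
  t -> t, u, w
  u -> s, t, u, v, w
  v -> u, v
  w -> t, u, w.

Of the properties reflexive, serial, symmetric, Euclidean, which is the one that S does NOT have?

Euclidean

Reflexive: yes — every world is S-related to itself.
Serial: yes — every world has a successor (e.g. s S s).
Symmetric: yes — every pair in S has its reverse in S.
Euclidean: no — u S s and u S t, but not s S t.
Only Euclidean fails.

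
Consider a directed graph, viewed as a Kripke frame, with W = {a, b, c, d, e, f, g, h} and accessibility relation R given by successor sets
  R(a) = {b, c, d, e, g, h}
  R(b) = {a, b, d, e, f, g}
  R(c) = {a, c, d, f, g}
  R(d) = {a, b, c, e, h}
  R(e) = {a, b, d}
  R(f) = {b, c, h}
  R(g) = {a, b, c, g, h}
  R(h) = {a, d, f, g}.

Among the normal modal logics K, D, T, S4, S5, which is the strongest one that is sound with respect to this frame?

Serial (axiom D): yes — every world has a successor (e.g. a R b).
Reflexive (axiom T): no — a is not related to itself.
Transitive (axiom 4): no — a R b and b R f, but not a R f.
Euclidean (axiom 5): no — a R b and a R c, but not b R c.
So F validates K, D; T would additionally require R to be reflexive. The strongest is D.

D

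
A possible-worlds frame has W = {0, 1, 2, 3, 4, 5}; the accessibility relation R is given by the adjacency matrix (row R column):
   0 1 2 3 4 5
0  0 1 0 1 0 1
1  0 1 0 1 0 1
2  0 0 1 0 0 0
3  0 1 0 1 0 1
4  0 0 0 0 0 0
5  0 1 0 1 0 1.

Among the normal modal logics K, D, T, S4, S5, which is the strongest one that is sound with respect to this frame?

Serial (axiom D): no — 4 has no R-successor.
Reflexive (axiom T): no — 0 is not related to itself.
Transitive (axiom 4): yes — every two-step R-path is closed by a direct edge.
Euclidean (axiom 5): yes — any two successors of a common world are R-related.
So F validates K; D would additionally require R to be serial. The strongest is K.

K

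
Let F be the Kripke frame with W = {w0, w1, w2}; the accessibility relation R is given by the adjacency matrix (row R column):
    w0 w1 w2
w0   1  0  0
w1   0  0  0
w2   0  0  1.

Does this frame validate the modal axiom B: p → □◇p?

Yes

Axiom B corresponds to the accessibility relation being symmetric.
Symmetric: yes — every pair in R has its reverse in R.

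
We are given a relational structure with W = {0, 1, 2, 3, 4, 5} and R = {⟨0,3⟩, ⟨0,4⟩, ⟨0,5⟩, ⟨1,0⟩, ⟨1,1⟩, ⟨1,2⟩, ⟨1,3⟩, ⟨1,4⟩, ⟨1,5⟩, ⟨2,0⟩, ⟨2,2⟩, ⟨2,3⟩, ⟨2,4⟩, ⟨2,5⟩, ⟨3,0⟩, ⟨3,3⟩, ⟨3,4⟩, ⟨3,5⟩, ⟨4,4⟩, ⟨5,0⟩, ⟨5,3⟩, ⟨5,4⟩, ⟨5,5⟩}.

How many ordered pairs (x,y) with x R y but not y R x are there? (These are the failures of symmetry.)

Enumerating: (0,4), (1,0), (1,2), (1,3), (1,4), (1,5), (2,0), (2,3), (2,4), (2,5), (3,4), (5,4).

12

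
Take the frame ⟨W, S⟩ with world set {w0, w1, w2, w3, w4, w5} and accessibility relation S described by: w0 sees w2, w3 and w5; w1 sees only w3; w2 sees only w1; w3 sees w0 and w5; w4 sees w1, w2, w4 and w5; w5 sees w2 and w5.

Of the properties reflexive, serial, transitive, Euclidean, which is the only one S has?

serial

Reflexive: no — w0 is not related to itself.
Serial: yes — every world has a successor (e.g. w0 S w2).
Transitive: no — w0 S w2 and w2 S w1, but not w0 S w1.
Euclidean: no — w0 S w2 and w0 S w3, but not w2 S w3.
Only serial holds.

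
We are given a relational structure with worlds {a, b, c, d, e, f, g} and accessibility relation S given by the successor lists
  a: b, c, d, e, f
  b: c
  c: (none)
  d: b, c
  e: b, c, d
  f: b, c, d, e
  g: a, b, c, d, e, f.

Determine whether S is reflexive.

No

Reflexive: no — a is not related to itself.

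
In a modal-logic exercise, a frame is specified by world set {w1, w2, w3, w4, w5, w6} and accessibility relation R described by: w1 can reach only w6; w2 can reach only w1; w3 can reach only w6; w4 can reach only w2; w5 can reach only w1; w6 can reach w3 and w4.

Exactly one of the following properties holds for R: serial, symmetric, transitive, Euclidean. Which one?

Serial: yes — every world has a successor (e.g. w1 R w6).
Symmetric: no — w1 R w6 but not w6 R w1.
Transitive: no — w1 R w6 and w6 R w3, but not w1 R w3.
Euclidean: no — w6 R w3 and w6 R w4, but not w3 R w4.
Only serial holds.

serial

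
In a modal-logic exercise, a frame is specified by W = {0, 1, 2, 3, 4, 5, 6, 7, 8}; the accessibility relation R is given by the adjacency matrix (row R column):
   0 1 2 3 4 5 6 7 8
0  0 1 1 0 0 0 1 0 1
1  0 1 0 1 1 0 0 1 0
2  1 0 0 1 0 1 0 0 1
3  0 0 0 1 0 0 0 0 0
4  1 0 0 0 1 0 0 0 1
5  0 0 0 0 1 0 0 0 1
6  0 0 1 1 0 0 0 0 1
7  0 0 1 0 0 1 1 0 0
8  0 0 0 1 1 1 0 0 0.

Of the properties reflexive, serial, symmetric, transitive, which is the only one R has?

Reflexive: no — 0 is not related to itself.
Serial: yes — every world has a successor (e.g. 0 R 1).
Symmetric: no — 0 R 1 but not 1 R 0.
Transitive: no — 0 R 1 and 1 R 3, but not 0 R 3.
Only serial holds.

serial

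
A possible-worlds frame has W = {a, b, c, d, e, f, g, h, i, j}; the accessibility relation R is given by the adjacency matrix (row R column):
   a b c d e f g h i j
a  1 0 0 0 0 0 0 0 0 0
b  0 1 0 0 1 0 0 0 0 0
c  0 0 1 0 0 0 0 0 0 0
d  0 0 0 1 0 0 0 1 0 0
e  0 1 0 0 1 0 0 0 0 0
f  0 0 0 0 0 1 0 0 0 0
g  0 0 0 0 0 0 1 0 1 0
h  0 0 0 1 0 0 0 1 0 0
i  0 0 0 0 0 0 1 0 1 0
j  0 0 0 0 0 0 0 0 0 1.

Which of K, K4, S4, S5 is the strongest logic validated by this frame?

S5

Transitive (axiom 4): yes — every two-step R-path is closed by a direct edge.
Reflexive (axiom T): yes — every world is R-related to itself.
Euclidean (axiom 5): yes — any two successors of a common world are R-related.
So F validates K, K4, S4, S5. The strongest is S5.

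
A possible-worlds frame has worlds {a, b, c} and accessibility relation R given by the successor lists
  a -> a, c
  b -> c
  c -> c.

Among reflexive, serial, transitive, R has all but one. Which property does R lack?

Reflexive: no — b is not related to itself.
Serial: yes — every world has a successor (e.g. a R a).
Transitive: yes — every two-step R-path is closed by a direct edge.
Only reflexive fails.

reflexive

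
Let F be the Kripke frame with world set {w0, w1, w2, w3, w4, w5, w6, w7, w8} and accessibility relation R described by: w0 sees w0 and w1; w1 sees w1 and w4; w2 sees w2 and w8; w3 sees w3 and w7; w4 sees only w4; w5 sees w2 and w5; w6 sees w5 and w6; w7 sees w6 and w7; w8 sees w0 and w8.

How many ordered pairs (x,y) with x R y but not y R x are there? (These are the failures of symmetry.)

8

Enumerating: (w0,w1), (w1,w4), (w2,w8), (w3,w7), (w5,w2), (w6,w5), (w7,w6), (w8,w0).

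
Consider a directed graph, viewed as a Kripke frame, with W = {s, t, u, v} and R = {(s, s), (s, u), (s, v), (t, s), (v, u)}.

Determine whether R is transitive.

Transitive: no — t R s and s R u, but not t R u.

No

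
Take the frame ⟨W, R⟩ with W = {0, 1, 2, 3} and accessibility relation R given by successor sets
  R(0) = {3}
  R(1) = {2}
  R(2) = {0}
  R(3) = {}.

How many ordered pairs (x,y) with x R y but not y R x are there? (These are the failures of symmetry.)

Enumerating: (0,3), (1,2), (2,0).

3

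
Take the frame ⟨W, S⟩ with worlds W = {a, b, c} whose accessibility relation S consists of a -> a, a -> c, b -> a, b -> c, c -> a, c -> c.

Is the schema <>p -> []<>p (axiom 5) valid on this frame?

Yes

By correspondence theory, 5 is valid on a frame iff S is Euclidean.
Euclidean: yes — any two successors of a common world are S-related.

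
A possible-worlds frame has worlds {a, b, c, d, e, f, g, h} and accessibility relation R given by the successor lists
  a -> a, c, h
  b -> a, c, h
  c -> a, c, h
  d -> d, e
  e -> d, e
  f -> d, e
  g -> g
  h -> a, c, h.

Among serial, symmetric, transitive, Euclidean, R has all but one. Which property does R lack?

symmetric

Serial: yes — every world has a successor (e.g. a R a).
Symmetric: no — b R a but not a R b.
Transitive: yes — every two-step R-path is closed by a direct edge.
Euclidean: yes — any two successors of a common world are R-related.
Only symmetric fails.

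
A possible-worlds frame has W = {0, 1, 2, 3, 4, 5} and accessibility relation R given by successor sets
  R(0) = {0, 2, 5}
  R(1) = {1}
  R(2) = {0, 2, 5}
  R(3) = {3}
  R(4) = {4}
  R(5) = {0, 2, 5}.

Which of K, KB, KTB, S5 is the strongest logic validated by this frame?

Symmetric (axiom B): yes — every pair in R has its reverse in R.
Reflexive (axiom T): yes — every world is R-related to itself.
Euclidean (axiom 5): yes — any two successors of a common world are R-related.
So F validates K, KB, KTB, S5. The strongest is S5.

S5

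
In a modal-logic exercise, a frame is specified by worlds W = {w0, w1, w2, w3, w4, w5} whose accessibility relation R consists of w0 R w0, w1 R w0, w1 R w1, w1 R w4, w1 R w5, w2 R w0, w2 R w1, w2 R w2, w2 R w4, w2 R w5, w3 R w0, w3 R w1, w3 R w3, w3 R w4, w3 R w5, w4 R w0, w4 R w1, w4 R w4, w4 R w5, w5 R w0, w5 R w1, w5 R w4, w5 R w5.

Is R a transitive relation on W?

Transitive: yes — every two-step R-path is closed by a direct edge.

Yes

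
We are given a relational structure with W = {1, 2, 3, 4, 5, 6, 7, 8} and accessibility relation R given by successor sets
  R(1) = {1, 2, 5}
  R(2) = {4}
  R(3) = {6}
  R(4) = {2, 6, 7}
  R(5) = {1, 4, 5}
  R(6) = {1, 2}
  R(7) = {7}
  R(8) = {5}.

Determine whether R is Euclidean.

Euclidean: no — 1 R 2 and 1 R 5, but not 2 R 5.

No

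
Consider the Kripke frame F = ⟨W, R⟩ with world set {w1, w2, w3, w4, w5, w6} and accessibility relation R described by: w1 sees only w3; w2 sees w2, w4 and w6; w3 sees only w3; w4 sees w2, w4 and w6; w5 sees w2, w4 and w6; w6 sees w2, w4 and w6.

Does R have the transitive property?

Yes

Transitive: yes — every two-step R-path is closed by a direct edge.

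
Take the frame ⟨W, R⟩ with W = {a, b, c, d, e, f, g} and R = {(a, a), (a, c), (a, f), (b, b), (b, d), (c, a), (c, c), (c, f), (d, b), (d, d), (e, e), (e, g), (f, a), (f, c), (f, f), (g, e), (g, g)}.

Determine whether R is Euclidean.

Euclidean: yes — any two successors of a common world are R-related.

Yes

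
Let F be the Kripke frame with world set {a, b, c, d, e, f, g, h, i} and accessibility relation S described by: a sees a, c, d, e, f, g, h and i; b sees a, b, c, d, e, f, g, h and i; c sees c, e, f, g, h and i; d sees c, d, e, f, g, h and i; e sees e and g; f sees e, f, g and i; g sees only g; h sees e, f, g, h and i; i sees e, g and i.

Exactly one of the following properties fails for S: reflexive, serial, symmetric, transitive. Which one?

Reflexive: yes — every world is S-related to itself.
Serial: yes — every world has a successor (e.g. a S a).
Symmetric: no — a S c but not c S a.
Transitive: yes — every two-step S-path is closed by a direct edge.
Only symmetric fails.

symmetric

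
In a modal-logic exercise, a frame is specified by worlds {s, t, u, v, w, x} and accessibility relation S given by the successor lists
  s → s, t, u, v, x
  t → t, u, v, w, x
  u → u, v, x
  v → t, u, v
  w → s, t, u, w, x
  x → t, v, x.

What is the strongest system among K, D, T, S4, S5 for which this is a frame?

T

Serial (axiom D): yes — every world has a successor (e.g. s S s).
Reflexive (axiom T): yes — every world is S-related to itself.
Transitive (axiom 4): no — s S t and t S w, but not s S w.
Euclidean (axiom 5): no — s S u and s S t, but not u S t.
So F validates K, D, T; S4 would additionally require S to be transitive. The strongest is T.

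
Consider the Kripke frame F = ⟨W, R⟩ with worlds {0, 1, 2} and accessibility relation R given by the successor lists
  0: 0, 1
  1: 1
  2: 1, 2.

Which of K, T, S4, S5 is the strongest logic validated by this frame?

S4

Reflexive (axiom T): yes — every world is R-related to itself.
Transitive (axiom 4): yes — every two-step R-path is closed by a direct edge.
Euclidean (axiom 5): no — 0 R 1 and 0 R 0, but not 1 R 0.
So F validates K, T, S4; S5 would additionally require R to be Euclidean. The strongest is S4.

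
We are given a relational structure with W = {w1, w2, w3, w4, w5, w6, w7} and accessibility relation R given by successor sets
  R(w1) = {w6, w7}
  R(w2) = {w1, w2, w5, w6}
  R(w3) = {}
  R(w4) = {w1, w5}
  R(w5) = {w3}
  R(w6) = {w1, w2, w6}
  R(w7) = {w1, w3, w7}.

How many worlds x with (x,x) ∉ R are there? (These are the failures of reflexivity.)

Enumerating: w1, w3, w4, w5.

4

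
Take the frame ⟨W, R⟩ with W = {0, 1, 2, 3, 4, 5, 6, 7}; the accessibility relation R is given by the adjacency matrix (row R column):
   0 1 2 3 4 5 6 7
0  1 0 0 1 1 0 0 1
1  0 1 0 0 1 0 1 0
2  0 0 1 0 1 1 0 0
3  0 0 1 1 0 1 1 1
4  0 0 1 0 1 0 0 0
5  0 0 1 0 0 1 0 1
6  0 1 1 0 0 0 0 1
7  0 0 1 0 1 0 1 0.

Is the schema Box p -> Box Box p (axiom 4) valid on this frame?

The schema 4 characterises exactly the transitive frames.
Transitive: no — 0 R 3 and 3 R 2, but not 0 R 2.

No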